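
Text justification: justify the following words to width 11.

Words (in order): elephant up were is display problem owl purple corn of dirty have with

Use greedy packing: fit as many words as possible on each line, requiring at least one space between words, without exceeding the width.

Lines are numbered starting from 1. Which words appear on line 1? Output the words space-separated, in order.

Line 1: ['elephant', 'up'] (min_width=11, slack=0)
Line 2: ['were', 'is'] (min_width=7, slack=4)
Line 3: ['display'] (min_width=7, slack=4)
Line 4: ['problem', 'owl'] (min_width=11, slack=0)
Line 5: ['purple', 'corn'] (min_width=11, slack=0)
Line 6: ['of', 'dirty'] (min_width=8, slack=3)
Line 7: ['have', 'with'] (min_width=9, slack=2)

Answer: elephant up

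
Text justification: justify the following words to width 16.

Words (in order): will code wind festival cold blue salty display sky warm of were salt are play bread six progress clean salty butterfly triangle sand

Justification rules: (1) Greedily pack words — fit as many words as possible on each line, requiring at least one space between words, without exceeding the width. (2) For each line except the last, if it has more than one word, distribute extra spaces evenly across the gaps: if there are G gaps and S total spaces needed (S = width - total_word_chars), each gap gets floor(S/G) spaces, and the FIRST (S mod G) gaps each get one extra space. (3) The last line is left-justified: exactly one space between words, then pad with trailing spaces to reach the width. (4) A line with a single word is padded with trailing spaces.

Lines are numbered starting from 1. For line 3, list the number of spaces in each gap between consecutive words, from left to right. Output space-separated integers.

Line 1: ['will', 'code', 'wind'] (min_width=14, slack=2)
Line 2: ['festival', 'cold'] (min_width=13, slack=3)
Line 3: ['blue', 'salty'] (min_width=10, slack=6)
Line 4: ['display', 'sky', 'warm'] (min_width=16, slack=0)
Line 5: ['of', 'were', 'salt', 'are'] (min_width=16, slack=0)
Line 6: ['play', 'bread', 'six'] (min_width=14, slack=2)
Line 7: ['progress', 'clean'] (min_width=14, slack=2)
Line 8: ['salty', 'butterfly'] (min_width=15, slack=1)
Line 9: ['triangle', 'sand'] (min_width=13, slack=3)

Answer: 7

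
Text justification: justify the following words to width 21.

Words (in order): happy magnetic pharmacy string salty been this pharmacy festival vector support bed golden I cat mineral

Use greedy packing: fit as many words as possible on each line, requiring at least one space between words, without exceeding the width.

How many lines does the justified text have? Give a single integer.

Answer: 6

Derivation:
Line 1: ['happy', 'magnetic'] (min_width=14, slack=7)
Line 2: ['pharmacy', 'string', 'salty'] (min_width=21, slack=0)
Line 3: ['been', 'this', 'pharmacy'] (min_width=18, slack=3)
Line 4: ['festival', 'vector'] (min_width=15, slack=6)
Line 5: ['support', 'bed', 'golden', 'I'] (min_width=20, slack=1)
Line 6: ['cat', 'mineral'] (min_width=11, slack=10)
Total lines: 6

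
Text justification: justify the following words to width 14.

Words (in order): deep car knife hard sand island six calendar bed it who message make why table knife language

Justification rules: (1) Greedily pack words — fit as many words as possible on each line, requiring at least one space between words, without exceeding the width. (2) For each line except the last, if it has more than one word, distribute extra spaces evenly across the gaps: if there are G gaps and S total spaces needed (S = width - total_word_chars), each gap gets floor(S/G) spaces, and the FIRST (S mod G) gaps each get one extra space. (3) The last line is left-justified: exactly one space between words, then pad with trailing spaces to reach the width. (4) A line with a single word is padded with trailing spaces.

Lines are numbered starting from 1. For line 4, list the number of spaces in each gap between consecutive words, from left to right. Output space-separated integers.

Line 1: ['deep', 'car', 'knife'] (min_width=14, slack=0)
Line 2: ['hard', 'sand'] (min_width=9, slack=5)
Line 3: ['island', 'six'] (min_width=10, slack=4)
Line 4: ['calendar', 'bed'] (min_width=12, slack=2)
Line 5: ['it', 'who', 'message'] (min_width=14, slack=0)
Line 6: ['make', 'why', 'table'] (min_width=14, slack=0)
Line 7: ['knife', 'language'] (min_width=14, slack=0)

Answer: 3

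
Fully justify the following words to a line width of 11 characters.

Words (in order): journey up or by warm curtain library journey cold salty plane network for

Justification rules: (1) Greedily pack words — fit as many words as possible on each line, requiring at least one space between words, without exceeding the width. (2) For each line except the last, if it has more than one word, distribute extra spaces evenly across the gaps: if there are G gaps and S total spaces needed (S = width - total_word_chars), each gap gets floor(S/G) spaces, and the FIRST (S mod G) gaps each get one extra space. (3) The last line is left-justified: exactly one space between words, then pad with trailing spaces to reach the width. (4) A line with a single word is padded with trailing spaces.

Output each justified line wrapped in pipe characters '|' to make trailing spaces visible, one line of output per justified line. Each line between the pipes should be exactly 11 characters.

Answer: |journey  up|
|or  by warm|
|curtain    |
|library    |
|journey    |
|cold  salty|
|plane      |
|network for|

Derivation:
Line 1: ['journey', 'up'] (min_width=10, slack=1)
Line 2: ['or', 'by', 'warm'] (min_width=10, slack=1)
Line 3: ['curtain'] (min_width=7, slack=4)
Line 4: ['library'] (min_width=7, slack=4)
Line 5: ['journey'] (min_width=7, slack=4)
Line 6: ['cold', 'salty'] (min_width=10, slack=1)
Line 7: ['plane'] (min_width=5, slack=6)
Line 8: ['network', 'for'] (min_width=11, slack=0)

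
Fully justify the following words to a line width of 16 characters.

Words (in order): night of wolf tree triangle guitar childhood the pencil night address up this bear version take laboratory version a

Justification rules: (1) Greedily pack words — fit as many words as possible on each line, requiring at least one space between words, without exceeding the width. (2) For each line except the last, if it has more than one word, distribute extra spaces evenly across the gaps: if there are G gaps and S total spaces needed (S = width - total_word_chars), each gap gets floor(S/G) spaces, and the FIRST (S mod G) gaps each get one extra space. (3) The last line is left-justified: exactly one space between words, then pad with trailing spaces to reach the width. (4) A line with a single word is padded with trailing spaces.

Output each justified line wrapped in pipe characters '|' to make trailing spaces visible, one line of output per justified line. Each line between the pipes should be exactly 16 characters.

Line 1: ['night', 'of', 'wolf'] (min_width=13, slack=3)
Line 2: ['tree', 'triangle'] (min_width=13, slack=3)
Line 3: ['guitar', 'childhood'] (min_width=16, slack=0)
Line 4: ['the', 'pencil', 'night'] (min_width=16, slack=0)
Line 5: ['address', 'up', 'this'] (min_width=15, slack=1)
Line 6: ['bear', 'version'] (min_width=12, slack=4)
Line 7: ['take', 'laboratory'] (min_width=15, slack=1)
Line 8: ['version', 'a'] (min_width=9, slack=7)

Answer: |night   of  wolf|
|tree    triangle|
|guitar childhood|
|the pencil night|
|address  up this|
|bear     version|
|take  laboratory|
|version a       |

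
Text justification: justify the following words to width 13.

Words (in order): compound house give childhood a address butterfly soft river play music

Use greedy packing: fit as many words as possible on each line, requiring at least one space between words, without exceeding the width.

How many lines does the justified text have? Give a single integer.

Line 1: ['compound'] (min_width=8, slack=5)
Line 2: ['house', 'give'] (min_width=10, slack=3)
Line 3: ['childhood', 'a'] (min_width=11, slack=2)
Line 4: ['address'] (min_width=7, slack=6)
Line 5: ['butterfly'] (min_width=9, slack=4)
Line 6: ['soft', 'river'] (min_width=10, slack=3)
Line 7: ['play', 'music'] (min_width=10, slack=3)
Total lines: 7

Answer: 7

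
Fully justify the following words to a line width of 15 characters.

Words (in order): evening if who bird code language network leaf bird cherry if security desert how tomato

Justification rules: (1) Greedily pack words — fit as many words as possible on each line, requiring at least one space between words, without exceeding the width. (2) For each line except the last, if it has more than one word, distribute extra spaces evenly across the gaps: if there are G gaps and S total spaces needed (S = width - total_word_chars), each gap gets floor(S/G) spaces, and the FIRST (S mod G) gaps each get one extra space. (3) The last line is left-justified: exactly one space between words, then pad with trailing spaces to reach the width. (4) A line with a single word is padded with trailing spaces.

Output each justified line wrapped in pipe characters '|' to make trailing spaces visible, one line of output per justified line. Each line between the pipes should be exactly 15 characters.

Line 1: ['evening', 'if', 'who'] (min_width=14, slack=1)
Line 2: ['bird', 'code'] (min_width=9, slack=6)
Line 3: ['language'] (min_width=8, slack=7)
Line 4: ['network', 'leaf'] (min_width=12, slack=3)
Line 5: ['bird', 'cherry', 'if'] (min_width=14, slack=1)
Line 6: ['security', 'desert'] (min_width=15, slack=0)
Line 7: ['how', 'tomato'] (min_width=10, slack=5)

Answer: |evening  if who|
|bird       code|
|language       |
|network    leaf|
|bird  cherry if|
|security desert|
|how tomato     |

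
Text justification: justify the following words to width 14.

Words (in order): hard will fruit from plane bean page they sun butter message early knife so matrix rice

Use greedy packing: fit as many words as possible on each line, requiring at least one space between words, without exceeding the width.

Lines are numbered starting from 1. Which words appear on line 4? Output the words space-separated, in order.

Line 1: ['hard', 'will'] (min_width=9, slack=5)
Line 2: ['fruit', 'from'] (min_width=10, slack=4)
Line 3: ['plane', 'bean'] (min_width=10, slack=4)
Line 4: ['page', 'they', 'sun'] (min_width=13, slack=1)
Line 5: ['butter', 'message'] (min_width=14, slack=0)
Line 6: ['early', 'knife', 'so'] (min_width=14, slack=0)
Line 7: ['matrix', 'rice'] (min_width=11, slack=3)

Answer: page they sun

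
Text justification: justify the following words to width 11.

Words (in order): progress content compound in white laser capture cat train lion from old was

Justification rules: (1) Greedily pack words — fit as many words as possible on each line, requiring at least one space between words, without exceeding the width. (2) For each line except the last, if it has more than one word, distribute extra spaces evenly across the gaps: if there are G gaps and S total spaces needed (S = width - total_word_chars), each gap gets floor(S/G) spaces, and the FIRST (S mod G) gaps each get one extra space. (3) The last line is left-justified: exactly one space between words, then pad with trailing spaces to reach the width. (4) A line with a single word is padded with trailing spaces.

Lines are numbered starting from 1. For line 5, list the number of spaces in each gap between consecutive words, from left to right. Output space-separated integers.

Line 1: ['progress'] (min_width=8, slack=3)
Line 2: ['content'] (min_width=7, slack=4)
Line 3: ['compound', 'in'] (min_width=11, slack=0)
Line 4: ['white', 'laser'] (min_width=11, slack=0)
Line 5: ['capture', 'cat'] (min_width=11, slack=0)
Line 6: ['train', 'lion'] (min_width=10, slack=1)
Line 7: ['from', 'old'] (min_width=8, slack=3)
Line 8: ['was'] (min_width=3, slack=8)

Answer: 1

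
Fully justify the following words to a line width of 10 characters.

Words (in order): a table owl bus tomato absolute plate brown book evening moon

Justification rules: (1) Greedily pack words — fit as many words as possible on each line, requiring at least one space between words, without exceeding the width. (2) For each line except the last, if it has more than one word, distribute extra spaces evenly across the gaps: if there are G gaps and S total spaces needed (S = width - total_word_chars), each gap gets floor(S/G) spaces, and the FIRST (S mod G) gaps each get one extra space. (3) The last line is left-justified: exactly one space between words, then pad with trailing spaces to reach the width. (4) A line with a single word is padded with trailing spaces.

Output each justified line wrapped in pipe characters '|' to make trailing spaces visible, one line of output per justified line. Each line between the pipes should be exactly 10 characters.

Line 1: ['a', 'table'] (min_width=7, slack=3)
Line 2: ['owl', 'bus'] (min_width=7, slack=3)
Line 3: ['tomato'] (min_width=6, slack=4)
Line 4: ['absolute'] (min_width=8, slack=2)
Line 5: ['plate'] (min_width=5, slack=5)
Line 6: ['brown', 'book'] (min_width=10, slack=0)
Line 7: ['evening'] (min_width=7, slack=3)
Line 8: ['moon'] (min_width=4, slack=6)

Answer: |a    table|
|owl    bus|
|tomato    |
|absolute  |
|plate     |
|brown book|
|evening   |
|moon      |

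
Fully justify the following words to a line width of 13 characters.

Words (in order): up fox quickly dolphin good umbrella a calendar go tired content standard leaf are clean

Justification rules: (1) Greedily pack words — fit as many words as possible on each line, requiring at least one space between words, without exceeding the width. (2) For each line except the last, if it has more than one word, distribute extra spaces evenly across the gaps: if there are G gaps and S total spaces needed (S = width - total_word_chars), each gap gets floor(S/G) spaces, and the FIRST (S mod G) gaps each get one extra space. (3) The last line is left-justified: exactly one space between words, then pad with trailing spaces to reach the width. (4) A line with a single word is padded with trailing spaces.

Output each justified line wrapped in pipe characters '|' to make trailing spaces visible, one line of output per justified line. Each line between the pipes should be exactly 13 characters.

Line 1: ['up', 'fox'] (min_width=6, slack=7)
Line 2: ['quickly'] (min_width=7, slack=6)
Line 3: ['dolphin', 'good'] (min_width=12, slack=1)
Line 4: ['umbrella', 'a'] (min_width=10, slack=3)
Line 5: ['calendar', 'go'] (min_width=11, slack=2)
Line 6: ['tired', 'content'] (min_width=13, slack=0)
Line 7: ['standard', 'leaf'] (min_width=13, slack=0)
Line 8: ['are', 'clean'] (min_width=9, slack=4)

Answer: |up        fox|
|quickly      |
|dolphin  good|
|umbrella    a|
|calendar   go|
|tired content|
|standard leaf|
|are clean    |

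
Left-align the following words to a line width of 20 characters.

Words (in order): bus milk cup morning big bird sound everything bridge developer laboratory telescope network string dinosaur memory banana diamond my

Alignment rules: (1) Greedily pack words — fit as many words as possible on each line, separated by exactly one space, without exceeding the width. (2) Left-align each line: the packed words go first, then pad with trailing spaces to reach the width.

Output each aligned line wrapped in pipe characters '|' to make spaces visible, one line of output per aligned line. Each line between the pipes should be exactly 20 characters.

Line 1: ['bus', 'milk', 'cup', 'morning'] (min_width=20, slack=0)
Line 2: ['big', 'bird', 'sound'] (min_width=14, slack=6)
Line 3: ['everything', 'bridge'] (min_width=17, slack=3)
Line 4: ['developer', 'laboratory'] (min_width=20, slack=0)
Line 5: ['telescope', 'network'] (min_width=17, slack=3)
Line 6: ['string', 'dinosaur'] (min_width=15, slack=5)
Line 7: ['memory', 'banana'] (min_width=13, slack=7)
Line 8: ['diamond', 'my'] (min_width=10, slack=10)

Answer: |bus milk cup morning|
|big bird sound      |
|everything bridge   |
|developer laboratory|
|telescope network   |
|string dinosaur     |
|memory banana       |
|diamond my          |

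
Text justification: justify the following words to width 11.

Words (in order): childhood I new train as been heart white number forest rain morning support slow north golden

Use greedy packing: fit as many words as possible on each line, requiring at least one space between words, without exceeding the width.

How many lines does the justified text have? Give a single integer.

Line 1: ['childhood', 'I'] (min_width=11, slack=0)
Line 2: ['new', 'train'] (min_width=9, slack=2)
Line 3: ['as', 'been'] (min_width=7, slack=4)
Line 4: ['heart', 'white'] (min_width=11, slack=0)
Line 5: ['number'] (min_width=6, slack=5)
Line 6: ['forest', 'rain'] (min_width=11, slack=0)
Line 7: ['morning'] (min_width=7, slack=4)
Line 8: ['support'] (min_width=7, slack=4)
Line 9: ['slow', 'north'] (min_width=10, slack=1)
Line 10: ['golden'] (min_width=6, slack=5)
Total lines: 10

Answer: 10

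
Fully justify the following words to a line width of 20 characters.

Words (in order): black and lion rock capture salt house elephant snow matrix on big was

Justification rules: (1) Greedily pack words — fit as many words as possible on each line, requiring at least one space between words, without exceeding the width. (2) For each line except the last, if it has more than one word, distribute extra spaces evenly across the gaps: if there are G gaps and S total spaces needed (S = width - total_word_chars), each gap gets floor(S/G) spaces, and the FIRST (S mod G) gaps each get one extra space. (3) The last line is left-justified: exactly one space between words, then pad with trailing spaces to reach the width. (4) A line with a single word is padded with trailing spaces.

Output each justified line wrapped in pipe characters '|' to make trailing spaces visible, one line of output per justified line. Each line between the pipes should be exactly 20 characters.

Answer: |black  and lion rock|
|capture  salt  house|
|elephant snow matrix|
|on big was          |

Derivation:
Line 1: ['black', 'and', 'lion', 'rock'] (min_width=19, slack=1)
Line 2: ['capture', 'salt', 'house'] (min_width=18, slack=2)
Line 3: ['elephant', 'snow', 'matrix'] (min_width=20, slack=0)
Line 4: ['on', 'big', 'was'] (min_width=10, slack=10)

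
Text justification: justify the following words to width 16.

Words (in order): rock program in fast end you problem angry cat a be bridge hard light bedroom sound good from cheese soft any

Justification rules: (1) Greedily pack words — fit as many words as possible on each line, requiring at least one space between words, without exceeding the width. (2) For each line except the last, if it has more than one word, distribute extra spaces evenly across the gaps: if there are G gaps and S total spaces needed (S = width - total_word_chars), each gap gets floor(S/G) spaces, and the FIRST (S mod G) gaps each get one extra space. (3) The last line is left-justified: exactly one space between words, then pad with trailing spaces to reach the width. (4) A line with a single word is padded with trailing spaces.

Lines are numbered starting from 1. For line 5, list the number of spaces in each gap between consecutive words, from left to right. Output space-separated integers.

Answer: 7

Derivation:
Line 1: ['rock', 'program', 'in'] (min_width=15, slack=1)
Line 2: ['fast', 'end', 'you'] (min_width=12, slack=4)
Line 3: ['problem', 'angry'] (min_width=13, slack=3)
Line 4: ['cat', 'a', 'be', 'bridge'] (min_width=15, slack=1)
Line 5: ['hard', 'light'] (min_width=10, slack=6)
Line 6: ['bedroom', 'sound'] (min_width=13, slack=3)
Line 7: ['good', 'from', 'cheese'] (min_width=16, slack=0)
Line 8: ['soft', 'any'] (min_width=8, slack=8)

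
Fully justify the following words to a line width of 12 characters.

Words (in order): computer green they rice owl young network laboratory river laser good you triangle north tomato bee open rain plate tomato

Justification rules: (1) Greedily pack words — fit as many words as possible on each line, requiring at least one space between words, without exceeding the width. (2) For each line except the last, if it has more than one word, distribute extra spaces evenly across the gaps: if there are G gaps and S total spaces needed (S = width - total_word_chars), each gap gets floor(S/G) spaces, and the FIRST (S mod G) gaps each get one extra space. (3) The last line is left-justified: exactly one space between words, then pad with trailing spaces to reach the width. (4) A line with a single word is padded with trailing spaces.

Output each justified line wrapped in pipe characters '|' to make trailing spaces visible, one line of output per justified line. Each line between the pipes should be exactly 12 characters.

Line 1: ['computer'] (min_width=8, slack=4)
Line 2: ['green', 'they'] (min_width=10, slack=2)
Line 3: ['rice', 'owl'] (min_width=8, slack=4)
Line 4: ['young'] (min_width=5, slack=7)
Line 5: ['network'] (min_width=7, slack=5)
Line 6: ['laboratory'] (min_width=10, slack=2)
Line 7: ['river', 'laser'] (min_width=11, slack=1)
Line 8: ['good', 'you'] (min_width=8, slack=4)
Line 9: ['triangle'] (min_width=8, slack=4)
Line 10: ['north', 'tomato'] (min_width=12, slack=0)
Line 11: ['bee', 'open'] (min_width=8, slack=4)
Line 12: ['rain', 'plate'] (min_width=10, slack=2)
Line 13: ['tomato'] (min_width=6, slack=6)

Answer: |computer    |
|green   they|
|rice     owl|
|young       |
|network     |
|laboratory  |
|river  laser|
|good     you|
|triangle    |
|north tomato|
|bee     open|
|rain   plate|
|tomato      |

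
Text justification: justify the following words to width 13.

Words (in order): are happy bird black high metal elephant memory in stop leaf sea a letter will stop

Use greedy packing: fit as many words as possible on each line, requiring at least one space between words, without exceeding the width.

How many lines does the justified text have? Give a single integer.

Answer: 8

Derivation:
Line 1: ['are', 'happy'] (min_width=9, slack=4)
Line 2: ['bird', 'black'] (min_width=10, slack=3)
Line 3: ['high', 'metal'] (min_width=10, slack=3)
Line 4: ['elephant'] (min_width=8, slack=5)
Line 5: ['memory', 'in'] (min_width=9, slack=4)
Line 6: ['stop', 'leaf', 'sea'] (min_width=13, slack=0)
Line 7: ['a', 'letter', 'will'] (min_width=13, slack=0)
Line 8: ['stop'] (min_width=4, slack=9)
Total lines: 8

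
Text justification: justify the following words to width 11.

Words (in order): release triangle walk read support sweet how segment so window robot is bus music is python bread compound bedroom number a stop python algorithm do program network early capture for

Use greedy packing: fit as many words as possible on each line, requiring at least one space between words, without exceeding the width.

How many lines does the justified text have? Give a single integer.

Line 1: ['release'] (min_width=7, slack=4)
Line 2: ['triangle'] (min_width=8, slack=3)
Line 3: ['walk', 'read'] (min_width=9, slack=2)
Line 4: ['support'] (min_width=7, slack=4)
Line 5: ['sweet', 'how'] (min_width=9, slack=2)
Line 6: ['segment', 'so'] (min_width=10, slack=1)
Line 7: ['window'] (min_width=6, slack=5)
Line 8: ['robot', 'is'] (min_width=8, slack=3)
Line 9: ['bus', 'music'] (min_width=9, slack=2)
Line 10: ['is', 'python'] (min_width=9, slack=2)
Line 11: ['bread'] (min_width=5, slack=6)
Line 12: ['compound'] (min_width=8, slack=3)
Line 13: ['bedroom'] (min_width=7, slack=4)
Line 14: ['number', 'a'] (min_width=8, slack=3)
Line 15: ['stop', 'python'] (min_width=11, slack=0)
Line 16: ['algorithm'] (min_width=9, slack=2)
Line 17: ['do', 'program'] (min_width=10, slack=1)
Line 18: ['network'] (min_width=7, slack=4)
Line 19: ['early'] (min_width=5, slack=6)
Line 20: ['capture', 'for'] (min_width=11, slack=0)
Total lines: 20

Answer: 20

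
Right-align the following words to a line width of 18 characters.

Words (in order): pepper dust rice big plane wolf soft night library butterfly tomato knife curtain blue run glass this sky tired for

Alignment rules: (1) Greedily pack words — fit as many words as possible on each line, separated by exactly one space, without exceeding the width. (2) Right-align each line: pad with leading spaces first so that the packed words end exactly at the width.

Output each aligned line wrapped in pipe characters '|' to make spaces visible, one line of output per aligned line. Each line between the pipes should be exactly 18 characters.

Answer: |  pepper dust rice|
|    big plane wolf|
|soft night library|
|  butterfly tomato|
|knife curtain blue|
|run glass this sky|
|         tired for|

Derivation:
Line 1: ['pepper', 'dust', 'rice'] (min_width=16, slack=2)
Line 2: ['big', 'plane', 'wolf'] (min_width=14, slack=4)
Line 3: ['soft', 'night', 'library'] (min_width=18, slack=0)
Line 4: ['butterfly', 'tomato'] (min_width=16, slack=2)
Line 5: ['knife', 'curtain', 'blue'] (min_width=18, slack=0)
Line 6: ['run', 'glass', 'this', 'sky'] (min_width=18, slack=0)
Line 7: ['tired', 'for'] (min_width=9, slack=9)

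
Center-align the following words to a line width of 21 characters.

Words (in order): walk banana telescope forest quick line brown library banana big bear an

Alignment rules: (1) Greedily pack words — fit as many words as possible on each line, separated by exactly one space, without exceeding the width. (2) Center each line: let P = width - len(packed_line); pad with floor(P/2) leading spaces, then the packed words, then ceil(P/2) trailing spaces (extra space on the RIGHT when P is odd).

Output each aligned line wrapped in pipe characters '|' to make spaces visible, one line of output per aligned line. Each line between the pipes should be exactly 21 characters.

Line 1: ['walk', 'banana', 'telescope'] (min_width=21, slack=0)
Line 2: ['forest', 'quick', 'line'] (min_width=17, slack=4)
Line 3: ['brown', 'library', 'banana'] (min_width=20, slack=1)
Line 4: ['big', 'bear', 'an'] (min_width=11, slack=10)

Answer: |walk banana telescope|
|  forest quick line  |
|brown library banana |
|     big bear an     |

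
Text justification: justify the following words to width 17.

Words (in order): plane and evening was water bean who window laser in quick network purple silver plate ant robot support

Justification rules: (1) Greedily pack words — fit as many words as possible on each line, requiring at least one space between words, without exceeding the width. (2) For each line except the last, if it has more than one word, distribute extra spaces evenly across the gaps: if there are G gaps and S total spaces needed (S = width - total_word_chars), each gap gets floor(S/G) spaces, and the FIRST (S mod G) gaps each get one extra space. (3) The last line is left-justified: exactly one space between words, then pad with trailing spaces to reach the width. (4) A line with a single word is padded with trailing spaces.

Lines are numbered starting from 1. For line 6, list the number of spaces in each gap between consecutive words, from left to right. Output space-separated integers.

Line 1: ['plane', 'and', 'evening'] (min_width=17, slack=0)
Line 2: ['was', 'water', 'bean'] (min_width=14, slack=3)
Line 3: ['who', 'window', 'laser'] (min_width=16, slack=1)
Line 4: ['in', 'quick', 'network'] (min_width=16, slack=1)
Line 5: ['purple', 'silver'] (min_width=13, slack=4)
Line 6: ['plate', 'ant', 'robot'] (min_width=15, slack=2)
Line 7: ['support'] (min_width=7, slack=10)

Answer: 2 2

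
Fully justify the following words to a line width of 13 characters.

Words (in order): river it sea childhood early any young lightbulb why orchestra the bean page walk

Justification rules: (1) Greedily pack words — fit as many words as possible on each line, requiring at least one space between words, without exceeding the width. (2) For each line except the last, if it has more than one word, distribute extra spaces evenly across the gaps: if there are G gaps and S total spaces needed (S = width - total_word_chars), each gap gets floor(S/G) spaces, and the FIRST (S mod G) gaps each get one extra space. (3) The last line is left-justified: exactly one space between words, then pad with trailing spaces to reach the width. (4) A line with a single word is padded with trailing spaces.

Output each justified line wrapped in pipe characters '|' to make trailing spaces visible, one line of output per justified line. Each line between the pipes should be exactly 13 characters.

Line 1: ['river', 'it', 'sea'] (min_width=12, slack=1)
Line 2: ['childhood'] (min_width=9, slack=4)
Line 3: ['early', 'any'] (min_width=9, slack=4)
Line 4: ['young'] (min_width=5, slack=8)
Line 5: ['lightbulb', 'why'] (min_width=13, slack=0)
Line 6: ['orchestra', 'the'] (min_width=13, slack=0)
Line 7: ['bean', 'page'] (min_width=9, slack=4)
Line 8: ['walk'] (min_width=4, slack=9)

Answer: |river  it sea|
|childhood    |
|early     any|
|young        |
|lightbulb why|
|orchestra the|
|bean     page|
|walk         |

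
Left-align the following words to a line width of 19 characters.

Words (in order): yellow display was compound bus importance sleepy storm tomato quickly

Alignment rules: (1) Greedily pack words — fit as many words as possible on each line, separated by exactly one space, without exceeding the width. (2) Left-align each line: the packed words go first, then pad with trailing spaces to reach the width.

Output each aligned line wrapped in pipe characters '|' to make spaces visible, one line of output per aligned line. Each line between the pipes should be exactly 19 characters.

Answer: |yellow display was |
|compound bus       |
|importance sleepy  |
|storm tomato       |
|quickly            |

Derivation:
Line 1: ['yellow', 'display', 'was'] (min_width=18, slack=1)
Line 2: ['compound', 'bus'] (min_width=12, slack=7)
Line 3: ['importance', 'sleepy'] (min_width=17, slack=2)
Line 4: ['storm', 'tomato'] (min_width=12, slack=7)
Line 5: ['quickly'] (min_width=7, slack=12)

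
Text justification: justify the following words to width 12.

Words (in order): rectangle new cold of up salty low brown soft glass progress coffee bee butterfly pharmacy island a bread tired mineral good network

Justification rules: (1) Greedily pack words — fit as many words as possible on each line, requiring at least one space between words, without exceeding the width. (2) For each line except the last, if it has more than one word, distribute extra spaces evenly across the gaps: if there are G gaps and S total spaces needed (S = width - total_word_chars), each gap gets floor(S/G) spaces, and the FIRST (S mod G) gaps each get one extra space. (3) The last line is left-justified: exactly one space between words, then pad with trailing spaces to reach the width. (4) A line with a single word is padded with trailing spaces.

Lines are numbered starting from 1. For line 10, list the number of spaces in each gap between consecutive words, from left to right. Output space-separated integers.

Answer: 5

Derivation:
Line 1: ['rectangle'] (min_width=9, slack=3)
Line 2: ['new', 'cold', 'of'] (min_width=11, slack=1)
Line 3: ['up', 'salty', 'low'] (min_width=12, slack=0)
Line 4: ['brown', 'soft'] (min_width=10, slack=2)
Line 5: ['glass'] (min_width=5, slack=7)
Line 6: ['progress'] (min_width=8, slack=4)
Line 7: ['coffee', 'bee'] (min_width=10, slack=2)
Line 8: ['butterfly'] (min_width=9, slack=3)
Line 9: ['pharmacy'] (min_width=8, slack=4)
Line 10: ['island', 'a'] (min_width=8, slack=4)
Line 11: ['bread', 'tired'] (min_width=11, slack=1)
Line 12: ['mineral', 'good'] (min_width=12, slack=0)
Line 13: ['network'] (min_width=7, slack=5)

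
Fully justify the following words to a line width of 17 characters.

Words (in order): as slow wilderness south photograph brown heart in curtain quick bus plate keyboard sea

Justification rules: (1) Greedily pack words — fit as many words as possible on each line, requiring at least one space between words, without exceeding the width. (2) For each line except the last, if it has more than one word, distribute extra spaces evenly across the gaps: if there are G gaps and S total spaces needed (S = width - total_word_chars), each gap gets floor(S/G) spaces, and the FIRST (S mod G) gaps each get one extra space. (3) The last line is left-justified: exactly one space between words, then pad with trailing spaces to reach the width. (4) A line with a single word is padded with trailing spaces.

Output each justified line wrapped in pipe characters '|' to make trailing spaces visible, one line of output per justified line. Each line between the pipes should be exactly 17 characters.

Answer: |as           slow|
|wilderness  south|
|photograph  brown|
|heart  in curtain|
|quick  bus  plate|
|keyboard sea     |

Derivation:
Line 1: ['as', 'slow'] (min_width=7, slack=10)
Line 2: ['wilderness', 'south'] (min_width=16, slack=1)
Line 3: ['photograph', 'brown'] (min_width=16, slack=1)
Line 4: ['heart', 'in', 'curtain'] (min_width=16, slack=1)
Line 5: ['quick', 'bus', 'plate'] (min_width=15, slack=2)
Line 6: ['keyboard', 'sea'] (min_width=12, slack=5)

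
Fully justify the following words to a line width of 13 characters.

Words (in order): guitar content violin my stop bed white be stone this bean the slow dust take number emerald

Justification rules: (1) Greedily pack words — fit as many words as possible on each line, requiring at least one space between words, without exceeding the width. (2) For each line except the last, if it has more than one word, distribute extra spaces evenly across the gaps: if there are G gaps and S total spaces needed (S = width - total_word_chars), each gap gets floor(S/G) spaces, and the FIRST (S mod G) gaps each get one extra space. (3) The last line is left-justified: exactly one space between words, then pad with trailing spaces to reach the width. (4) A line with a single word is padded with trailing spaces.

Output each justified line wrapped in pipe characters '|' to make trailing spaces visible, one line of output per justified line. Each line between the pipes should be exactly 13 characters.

Answer: |guitar       |
|content      |
|violin     my|
|stop      bed|
|white      be|
|stone    this|
|bean the slow|
|dust     take|
|number       |
|emerald      |

Derivation:
Line 1: ['guitar'] (min_width=6, slack=7)
Line 2: ['content'] (min_width=7, slack=6)
Line 3: ['violin', 'my'] (min_width=9, slack=4)
Line 4: ['stop', 'bed'] (min_width=8, slack=5)
Line 5: ['white', 'be'] (min_width=8, slack=5)
Line 6: ['stone', 'this'] (min_width=10, slack=3)
Line 7: ['bean', 'the', 'slow'] (min_width=13, slack=0)
Line 8: ['dust', 'take'] (min_width=9, slack=4)
Line 9: ['number'] (min_width=6, slack=7)
Line 10: ['emerald'] (min_width=7, slack=6)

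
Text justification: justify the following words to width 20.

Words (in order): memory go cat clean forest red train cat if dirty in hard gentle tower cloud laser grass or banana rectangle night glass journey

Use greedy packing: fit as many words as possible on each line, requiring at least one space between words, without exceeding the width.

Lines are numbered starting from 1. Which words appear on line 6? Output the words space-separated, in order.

Line 1: ['memory', 'go', 'cat', 'clean'] (min_width=19, slack=1)
Line 2: ['forest', 'red', 'train', 'cat'] (min_width=20, slack=0)
Line 3: ['if', 'dirty', 'in', 'hard'] (min_width=16, slack=4)
Line 4: ['gentle', 'tower', 'cloud'] (min_width=18, slack=2)
Line 5: ['laser', 'grass', 'or'] (min_width=14, slack=6)
Line 6: ['banana', 'rectangle'] (min_width=16, slack=4)
Line 7: ['night', 'glass', 'journey'] (min_width=19, slack=1)

Answer: banana rectangle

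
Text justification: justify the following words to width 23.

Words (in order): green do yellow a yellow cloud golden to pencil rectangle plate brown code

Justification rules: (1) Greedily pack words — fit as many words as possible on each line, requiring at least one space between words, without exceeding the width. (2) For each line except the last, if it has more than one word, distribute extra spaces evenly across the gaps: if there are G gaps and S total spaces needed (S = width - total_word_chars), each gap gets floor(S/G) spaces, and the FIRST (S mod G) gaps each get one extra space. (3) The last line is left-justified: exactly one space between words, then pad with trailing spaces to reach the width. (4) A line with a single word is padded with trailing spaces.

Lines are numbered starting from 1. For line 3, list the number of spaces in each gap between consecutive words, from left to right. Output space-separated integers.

Line 1: ['green', 'do', 'yellow', 'a'] (min_width=17, slack=6)
Line 2: ['yellow', 'cloud', 'golden', 'to'] (min_width=22, slack=1)
Line 3: ['pencil', 'rectangle', 'plate'] (min_width=22, slack=1)
Line 4: ['brown', 'code'] (min_width=10, slack=13)

Answer: 2 1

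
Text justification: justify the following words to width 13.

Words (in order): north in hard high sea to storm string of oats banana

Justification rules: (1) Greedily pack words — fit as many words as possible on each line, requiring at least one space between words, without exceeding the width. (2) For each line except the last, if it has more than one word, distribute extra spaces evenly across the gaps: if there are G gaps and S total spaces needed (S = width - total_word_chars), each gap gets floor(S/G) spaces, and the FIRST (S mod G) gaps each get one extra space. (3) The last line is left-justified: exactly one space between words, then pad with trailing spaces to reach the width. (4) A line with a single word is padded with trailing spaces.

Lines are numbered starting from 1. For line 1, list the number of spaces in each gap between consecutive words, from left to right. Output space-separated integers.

Line 1: ['north', 'in', 'hard'] (min_width=13, slack=0)
Line 2: ['high', 'sea', 'to'] (min_width=11, slack=2)
Line 3: ['storm', 'string'] (min_width=12, slack=1)
Line 4: ['of', 'oats'] (min_width=7, slack=6)
Line 5: ['banana'] (min_width=6, slack=7)

Answer: 1 1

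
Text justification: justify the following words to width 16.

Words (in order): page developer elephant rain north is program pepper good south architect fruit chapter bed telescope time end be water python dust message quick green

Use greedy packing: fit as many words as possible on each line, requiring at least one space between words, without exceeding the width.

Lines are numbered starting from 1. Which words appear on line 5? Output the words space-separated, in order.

Line 1: ['page', 'developer'] (min_width=14, slack=2)
Line 2: ['elephant', 'rain'] (min_width=13, slack=3)
Line 3: ['north', 'is', 'program'] (min_width=16, slack=0)
Line 4: ['pepper', 'good'] (min_width=11, slack=5)
Line 5: ['south', 'architect'] (min_width=15, slack=1)
Line 6: ['fruit', 'chapter'] (min_width=13, slack=3)
Line 7: ['bed', 'telescope'] (min_width=13, slack=3)
Line 8: ['time', 'end', 'be'] (min_width=11, slack=5)
Line 9: ['water', 'python'] (min_width=12, slack=4)
Line 10: ['dust', 'message'] (min_width=12, slack=4)
Line 11: ['quick', 'green'] (min_width=11, slack=5)

Answer: south architect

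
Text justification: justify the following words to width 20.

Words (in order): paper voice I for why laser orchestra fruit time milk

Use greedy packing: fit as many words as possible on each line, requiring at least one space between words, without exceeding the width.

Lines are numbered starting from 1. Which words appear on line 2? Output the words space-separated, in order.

Line 1: ['paper', 'voice', 'I', 'for'] (min_width=17, slack=3)
Line 2: ['why', 'laser', 'orchestra'] (min_width=19, slack=1)
Line 3: ['fruit', 'time', 'milk'] (min_width=15, slack=5)

Answer: why laser orchestra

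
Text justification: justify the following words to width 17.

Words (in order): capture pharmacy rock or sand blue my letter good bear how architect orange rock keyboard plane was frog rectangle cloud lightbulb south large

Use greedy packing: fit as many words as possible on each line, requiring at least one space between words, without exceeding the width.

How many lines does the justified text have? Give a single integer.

Answer: 10

Derivation:
Line 1: ['capture', 'pharmacy'] (min_width=16, slack=1)
Line 2: ['rock', 'or', 'sand', 'blue'] (min_width=17, slack=0)
Line 3: ['my', 'letter', 'good'] (min_width=14, slack=3)
Line 4: ['bear', 'how'] (min_width=8, slack=9)
Line 5: ['architect', 'orange'] (min_width=16, slack=1)
Line 6: ['rock', 'keyboard'] (min_width=13, slack=4)
Line 7: ['plane', 'was', 'frog'] (min_width=14, slack=3)
Line 8: ['rectangle', 'cloud'] (min_width=15, slack=2)
Line 9: ['lightbulb', 'south'] (min_width=15, slack=2)
Line 10: ['large'] (min_width=5, slack=12)
Total lines: 10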